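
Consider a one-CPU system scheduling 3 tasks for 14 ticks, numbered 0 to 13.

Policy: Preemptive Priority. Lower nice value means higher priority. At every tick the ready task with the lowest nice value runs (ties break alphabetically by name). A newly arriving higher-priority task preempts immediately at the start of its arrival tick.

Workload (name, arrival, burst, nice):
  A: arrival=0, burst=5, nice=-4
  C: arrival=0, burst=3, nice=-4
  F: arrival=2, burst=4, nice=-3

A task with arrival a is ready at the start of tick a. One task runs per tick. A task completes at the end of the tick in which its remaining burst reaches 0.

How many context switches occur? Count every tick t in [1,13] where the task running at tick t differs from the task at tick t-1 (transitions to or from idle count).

t=0: ready={A,C} → run A
t=1: ready={A,C} → run A
t=2: ready={A,C,F} → run A
t=3: ready={A,C,F} → run A
t=4: ready={A,C,F} → run A
t=5: ready={C,F} → run C
t=6: ready={C,F} → run C
t=7: ready={C,F} → run C
t=8: ready={F} → run F
t=9: ready={F} → run F
t=10: ready={F} → run F
t=11: ready={F} → run F
t=12: (idle)
t=13: (idle)

context switches = 3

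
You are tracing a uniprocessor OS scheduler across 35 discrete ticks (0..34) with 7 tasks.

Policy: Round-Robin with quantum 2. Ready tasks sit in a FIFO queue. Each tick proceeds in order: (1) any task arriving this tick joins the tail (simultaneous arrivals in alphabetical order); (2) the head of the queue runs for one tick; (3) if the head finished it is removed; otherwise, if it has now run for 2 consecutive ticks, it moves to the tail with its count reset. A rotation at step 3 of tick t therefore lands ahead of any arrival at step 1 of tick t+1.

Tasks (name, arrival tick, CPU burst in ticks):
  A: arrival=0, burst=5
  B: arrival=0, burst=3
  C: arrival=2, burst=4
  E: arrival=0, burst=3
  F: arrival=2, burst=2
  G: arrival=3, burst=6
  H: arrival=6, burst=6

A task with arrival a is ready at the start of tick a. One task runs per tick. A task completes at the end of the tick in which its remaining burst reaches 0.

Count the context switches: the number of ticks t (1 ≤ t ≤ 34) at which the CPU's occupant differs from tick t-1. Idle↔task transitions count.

context switches = 16

t=0: queue=[A,B,E] q_used=0 → run A
t=1: queue=[A,B,E] q_used=1 → run A
t=2: queue=[B,E,A,C,F] q_used=0 → run B
t=3: queue=[B,E,A,C,F,G] q_used=1 → run B
t=4: queue=[E,A,C,F,G,B] q_used=0 → run E
t=5: queue=[E,A,C,F,G,B] q_used=1 → run E
t=6: queue=[A,C,F,G,B,E,H] q_used=0 → run A
t=7: queue=[A,C,F,G,B,E,H] q_used=1 → run A
t=8: queue=[C,F,G,B,E,H,A] q_used=0 → run C
t=9: queue=[C,F,G,B,E,H,A] q_used=1 → run C
t=10: queue=[F,G,B,E,H,A,C] q_used=0 → run F
t=11: queue=[F,G,B,E,H,A,C] q_used=1 → run F
t=12: queue=[G,B,E,H,A,C] q_used=0 → run G
t=13: queue=[G,B,E,H,A,C] q_used=1 → run G
t=14: queue=[B,E,H,A,C,G] q_used=0 → run B
t=15: queue=[E,H,A,C,G] q_used=0 → run E
t=16: queue=[H,A,C,G] q_used=0 → run H
t=17: queue=[H,A,C,G] q_used=1 → run H
t=18: queue=[A,C,G,H] q_used=0 → run A
t=19: queue=[C,G,H] q_used=0 → run C
t=20: queue=[C,G,H] q_used=1 → run C
t=21: queue=[G,H] q_used=0 → run G
t=22: queue=[G,H] q_used=1 → run G
t=23: queue=[H,G] q_used=0 → run H
t=24: queue=[H,G] q_used=1 → run H
t=25: queue=[G,H] q_used=0 → run G
t=26: queue=[G,H] q_used=1 → run G
t=27: queue=[H] q_used=0 → run H
t=28: queue=[H] q_used=1 → run H
t=29: (idle)
t=30: (idle)
t=31: (idle)
t=32: (idle)
t=33: (idle)
t=34: (idle)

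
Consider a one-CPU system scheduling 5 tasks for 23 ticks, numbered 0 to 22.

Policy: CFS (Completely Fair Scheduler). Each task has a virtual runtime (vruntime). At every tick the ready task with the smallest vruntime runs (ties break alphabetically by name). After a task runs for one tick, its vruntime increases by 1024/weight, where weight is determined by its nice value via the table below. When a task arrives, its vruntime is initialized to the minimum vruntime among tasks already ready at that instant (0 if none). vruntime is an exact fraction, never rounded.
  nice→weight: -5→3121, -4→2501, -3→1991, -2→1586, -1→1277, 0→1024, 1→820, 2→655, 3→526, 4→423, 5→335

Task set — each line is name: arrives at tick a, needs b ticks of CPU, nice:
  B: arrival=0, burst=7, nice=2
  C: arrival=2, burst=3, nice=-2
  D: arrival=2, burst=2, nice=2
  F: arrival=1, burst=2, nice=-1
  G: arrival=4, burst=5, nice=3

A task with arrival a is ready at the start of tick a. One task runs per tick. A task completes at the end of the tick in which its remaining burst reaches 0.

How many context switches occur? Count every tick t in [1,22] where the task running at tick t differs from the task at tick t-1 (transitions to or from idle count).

t=0: vr[B=0] → run B
t=1: vr[B=1024/655 F=1024/655] → run B
t=2: vr[B=2048/655 C=1024/655 D=1024/655 F=1024/655] → run C
t=3: vr[B=2048/655 C=1147392/519415 D=1024/655 F=1024/655] → run D
t=4: vr[B=2048/655 C=1147392/519415 D=2048/655 F=1024/655 G=1024/655] → run F
t=5: vr[B=2048/655 C=1147392/519415 D=2048/655 F=1978368/836435 G=1024/655] → run G
t=6: vr[B=2048/655 C=1147392/519415 D=2048/655 F=1978368/836435 G=604672/172265] → run C
t=7: vr[B=2048/655 C=1482752/519415 D=2048/655 F=1978368/836435 G=604672/172265] → run F
t=8: vr[B=2048/655 C=1482752/519415 D=2048/655 G=604672/172265] → run C
t=9: vr[B=2048/655 D=2048/655 G=604672/172265] → run B
t=10: vr[B=3072/655 D=2048/655 G=604672/172265] → run D
t=11: vr[B=3072/655 G=604672/172265] → run G
t=12: vr[B=3072/655 G=940032/172265] → run B
t=13: vr[B=4096/655 G=940032/172265] → run G
t=14: vr[B=4096/655 G=1275392/172265] → run B
t=15: vr[B=1024/131 G=1275392/172265] → run G
t=16: vr[B=1024/131 G=1610752/172265] → run B
t=17: vr[B=6144/655 G=1610752/172265] → run G
t=18: vr[B=6144/655] → run B
t=19: (idle)
t=20: (idle)
t=21: (idle)
t=22: (idle)

context switches = 18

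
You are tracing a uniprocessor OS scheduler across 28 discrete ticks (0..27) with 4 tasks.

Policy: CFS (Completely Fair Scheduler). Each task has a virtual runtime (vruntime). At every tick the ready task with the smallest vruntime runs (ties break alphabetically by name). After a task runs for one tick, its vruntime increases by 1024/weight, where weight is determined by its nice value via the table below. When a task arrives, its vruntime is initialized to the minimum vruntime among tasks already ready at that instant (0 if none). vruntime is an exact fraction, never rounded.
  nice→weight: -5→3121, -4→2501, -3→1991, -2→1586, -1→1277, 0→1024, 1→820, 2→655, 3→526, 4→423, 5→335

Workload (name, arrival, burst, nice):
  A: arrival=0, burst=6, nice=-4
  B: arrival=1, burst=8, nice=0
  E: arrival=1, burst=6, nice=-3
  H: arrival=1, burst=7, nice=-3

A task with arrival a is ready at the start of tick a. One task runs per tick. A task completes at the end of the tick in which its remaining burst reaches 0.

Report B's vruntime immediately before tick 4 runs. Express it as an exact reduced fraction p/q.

t=0: vr[A=0] → run A
t=1: vr[A=1024/2501 B=1024/2501 E=1024/2501 H=1024/2501] → run A
t=2: vr[A=2048/2501 B=1024/2501 E=1024/2501 H=1024/2501] → run B
t=3: vr[A=2048/2501 B=3525/2501 E=1024/2501 H=1024/2501] → run E
t=4: vr[A=2048/2501 B=3525/2501 E=4599808/4979491 H=1024/2501] → run H
t=5: vr[A=2048/2501 B=3525/2501 E=4599808/4979491 H=4599808/4979491] → run A
t=6: vr[A=3072/2501 B=3525/2501 E=4599808/4979491 H=4599808/4979491] → run E
t=7: vr[A=3072/2501 B=3525/2501 E=7160832/4979491 H=4599808/4979491] → run H
t=8: vr[A=3072/2501 B=3525/2501 E=7160832/4979491 H=7160832/4979491] → run A
t=9: vr[A=4096/2501 B=3525/2501 E=7160832/4979491 H=7160832/4979491] → run B
t=10: vr[A=4096/2501 B=6026/2501 E=7160832/4979491 H=7160832/4979491] → run E
t=11: vr[A=4096/2501 B=6026/2501 E=9721856/4979491 H=7160832/4979491] → run H
t=12: vr[A=4096/2501 B=6026/2501 E=9721856/4979491 H=9721856/4979491] → run A
t=13: vr[A=5120/2501 B=6026/2501 E=9721856/4979491 H=9721856/4979491] → run E
t=14: vr[A=5120/2501 B=6026/2501 E=12282880/4979491 H=9721856/4979491] → run H
t=15: vr[A=5120/2501 B=6026/2501 E=12282880/4979491 H=12282880/4979491] → run A
t=16: vr[B=6026/2501 E=12282880/4979491 H=12282880/4979491] → run B
t=17: vr[B=8527/2501 E=12282880/4979491 H=12282880/4979491] → run E
t=18: vr[B=8527/2501 E=14843904/4979491 H=12282880/4979491] → run H
t=19: vr[B=8527/2501 E=14843904/4979491 H=14843904/4979491] → run E
t=20: vr[B=8527/2501 H=14843904/4979491] → run H
t=21: vr[B=8527/2501 H=17404928/4979491] → run B
t=22: vr[B=11028/2501 H=17404928/4979491] → run H
t=23: vr[B=11028/2501] → run B
t=24: vr[B=13529/2501] → run B
t=25: vr[B=16030/2501] → run B
t=26: vr[B=18531/2501] → run B
t=27: (idle)

vruntime(B, start of tick 4) = 3525/2501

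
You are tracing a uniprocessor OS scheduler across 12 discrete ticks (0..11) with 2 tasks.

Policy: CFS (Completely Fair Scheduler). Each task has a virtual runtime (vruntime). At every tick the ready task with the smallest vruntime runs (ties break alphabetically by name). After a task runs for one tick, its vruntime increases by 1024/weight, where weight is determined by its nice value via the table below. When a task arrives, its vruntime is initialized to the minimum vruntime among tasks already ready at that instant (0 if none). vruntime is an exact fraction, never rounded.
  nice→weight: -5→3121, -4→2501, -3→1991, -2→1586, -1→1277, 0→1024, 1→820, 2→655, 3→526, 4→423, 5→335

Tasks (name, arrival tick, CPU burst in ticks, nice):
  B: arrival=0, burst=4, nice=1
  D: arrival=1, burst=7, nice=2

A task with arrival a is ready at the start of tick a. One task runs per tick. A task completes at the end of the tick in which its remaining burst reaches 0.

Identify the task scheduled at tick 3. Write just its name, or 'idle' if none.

running at tick 3 = B

t=0: vr[B=0] → run B
t=1: vr[B=256/205 D=256/205] → run B
t=2: vr[B=512/205 D=256/205] → run D
t=3: vr[B=512/205 D=15104/5371] → run B
t=4: vr[B=768/205 D=15104/5371] → run D
t=5: vr[B=768/205 D=117504/26855] → run B
t=6: vr[D=117504/26855] → run D
t=7: vr[D=159488/26855] → run D
t=8: vr[D=201472/26855] → run D
t=9: vr[D=243456/26855] → run D
t=10: vr[D=57088/5371] → run D
t=11: (idle)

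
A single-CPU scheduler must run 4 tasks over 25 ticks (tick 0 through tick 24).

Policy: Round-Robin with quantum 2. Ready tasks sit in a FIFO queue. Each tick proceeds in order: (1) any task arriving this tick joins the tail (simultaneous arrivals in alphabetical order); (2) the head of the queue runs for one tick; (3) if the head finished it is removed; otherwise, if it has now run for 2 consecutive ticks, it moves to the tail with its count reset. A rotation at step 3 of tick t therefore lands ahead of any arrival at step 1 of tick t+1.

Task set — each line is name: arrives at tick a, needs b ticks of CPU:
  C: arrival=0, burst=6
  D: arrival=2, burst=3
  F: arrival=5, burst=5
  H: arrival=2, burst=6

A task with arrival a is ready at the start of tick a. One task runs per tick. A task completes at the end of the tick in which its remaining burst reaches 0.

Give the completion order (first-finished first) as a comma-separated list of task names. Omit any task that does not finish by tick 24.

completion order = C, D, H, F

t=0: queue=[C] q_used=0 → run C
t=1: queue=[C] q_used=1 → run C
t=2: queue=[C,D,H] q_used=0 → run C
t=3: queue=[C,D,H] q_used=1 → run C
t=4: queue=[D,H,C] q_used=0 → run D
t=5: queue=[D,H,C,F] q_used=1 → run D
t=6: queue=[H,C,F,D] q_used=0 → run H
t=7: queue=[H,C,F,D] q_used=1 → run H
t=8: queue=[C,F,D,H] q_used=0 → run C
t=9: queue=[C,F,D,H] q_used=1 → run C
t=10: queue=[F,D,H] q_used=0 → run F
t=11: queue=[F,D,H] q_used=1 → run F
t=12: queue=[D,H,F] q_used=0 → run D
t=13: queue=[H,F] q_used=0 → run H
t=14: queue=[H,F] q_used=1 → run H
t=15: queue=[F,H] q_used=0 → run F
t=16: queue=[F,H] q_used=1 → run F
t=17: queue=[H,F] q_used=0 → run H
t=18: queue=[H,F] q_used=1 → run H
t=19: queue=[F] q_used=0 → run F
t=20: (idle)
t=21: (idle)
t=22: (idle)
t=23: (idle)
t=24: (idle)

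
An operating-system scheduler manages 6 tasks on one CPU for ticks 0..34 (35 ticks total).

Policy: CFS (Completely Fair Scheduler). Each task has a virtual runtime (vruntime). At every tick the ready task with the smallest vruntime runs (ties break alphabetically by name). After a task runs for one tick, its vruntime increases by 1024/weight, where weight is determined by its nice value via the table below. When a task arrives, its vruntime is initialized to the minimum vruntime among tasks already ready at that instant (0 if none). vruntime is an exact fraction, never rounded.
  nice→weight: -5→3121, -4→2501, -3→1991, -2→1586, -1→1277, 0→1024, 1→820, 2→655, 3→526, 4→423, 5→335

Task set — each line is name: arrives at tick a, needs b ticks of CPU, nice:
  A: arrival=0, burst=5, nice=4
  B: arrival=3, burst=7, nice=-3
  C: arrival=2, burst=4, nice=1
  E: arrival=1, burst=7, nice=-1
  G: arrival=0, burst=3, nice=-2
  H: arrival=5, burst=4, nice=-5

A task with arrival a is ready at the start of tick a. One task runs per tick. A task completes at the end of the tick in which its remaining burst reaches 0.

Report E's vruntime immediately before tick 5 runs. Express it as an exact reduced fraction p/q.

t=0: vr[A=0 G=0] → run A
t=1: vr[A=1024/423 E=0 G=0] → run E
t=2: vr[A=1024/423 C=0 E=1024/1277 G=0] → run C
t=3: vr[A=1024/423 B=0 C=256/205 E=1024/1277 G=0] → run B
t=4: vr[A=1024/423 B=1024/1991 C=256/205 E=1024/1277 G=0] → run G
t=5: vr[A=1024/423 B=1024/1991 C=256/205 E=1024/1277 G=512/793 H=1024/1991] → run B
t=6: vr[A=1024/423 B=2048/1991 C=256/205 E=1024/1277 G=512/793 H=1024/1991] → run H
t=7: vr[A=1024/423 B=2048/1991 C=256/205 E=1024/1277 G=512/793 H=5234688/6213911] → run G
t=8: vr[A=1024/423 B=2048/1991 C=256/205 E=1024/1277 G=1024/793 H=5234688/6213911] → run E
t=9: vr[A=1024/423 B=2048/1991 C=256/205 E=2048/1277 G=1024/793 H=5234688/6213911] → run H
t=10: vr[A=1024/423 B=2048/1991 C=256/205 E=2048/1277 G=1024/793 H=7273472/6213911] → run B
t=11: vr[A=1024/423 B=3072/1991 C=256/205 E=2048/1277 G=1024/793 H=7273472/6213911] → run H
t=12: vr[A=1024/423 B=3072/1991 C=256/205 E=2048/1277 G=1024/793 H=9312256/6213911] → run C
t=13: vr[A=1024/423 B=3072/1991 C=512/205 E=2048/1277 G=1024/793 H=9312256/6213911] → run G
t=14: vr[A=1024/423 B=3072/1991 C=512/205 E=2048/1277 H=9312256/6213911] → run H
t=15: vr[A=1024/423 B=3072/1991 C=512/205 E=2048/1277] → run B
t=16: vr[A=1024/423 B=4096/1991 C=512/205 E=2048/1277] → run E
t=17: vr[A=1024/423 B=4096/1991 C=512/205 E=3072/1277] → run B
t=18: vr[A=1024/423 B=5120/1991 C=512/205 E=3072/1277] → run E
t=19: vr[A=1024/423 B=5120/1991 C=512/205 E=4096/1277] → run A
t=20: vr[A=2048/423 B=5120/1991 C=512/205 E=4096/1277] → run C
t=21: vr[A=2048/423 B=5120/1991 C=768/205 E=4096/1277] → run B
t=22: vr[A=2048/423 B=6144/1991 C=768/205 E=4096/1277] → run B
t=23: vr[A=2048/423 C=768/205 E=4096/1277] → run E
t=24: vr[A=2048/423 C=768/205 E=5120/1277] → run C
t=25: vr[A=2048/423 E=5120/1277] → run E
t=26: vr[A=2048/423 E=6144/1277] → run E
t=27: vr[A=2048/423] → run A
t=28: vr[A=1024/141] → run A
t=29: vr[A=4096/423] → run A
t=30: (idle)
t=31: (idle)
t=32: (idle)
t=33: (idle)
t=34: (idle)

vruntime(E, start of tick 5) = 1024/1277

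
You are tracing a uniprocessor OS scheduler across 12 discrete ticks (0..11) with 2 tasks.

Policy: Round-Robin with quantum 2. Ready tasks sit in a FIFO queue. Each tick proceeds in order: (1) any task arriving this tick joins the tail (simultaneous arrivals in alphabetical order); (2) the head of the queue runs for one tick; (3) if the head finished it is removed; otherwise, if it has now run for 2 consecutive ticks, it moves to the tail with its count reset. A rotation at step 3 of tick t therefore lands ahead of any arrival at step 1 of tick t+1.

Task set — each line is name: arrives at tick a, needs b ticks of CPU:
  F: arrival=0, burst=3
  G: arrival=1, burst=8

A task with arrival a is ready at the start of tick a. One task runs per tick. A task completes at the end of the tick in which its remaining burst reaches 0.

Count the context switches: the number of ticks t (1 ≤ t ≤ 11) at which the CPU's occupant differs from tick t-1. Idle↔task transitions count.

t=0: queue=[F] q_used=0 → run F
t=1: queue=[F,G] q_used=1 → run F
t=2: queue=[G,F] q_used=0 → run G
t=3: queue=[G,F] q_used=1 → run G
t=4: queue=[F,G] q_used=0 → run F
t=5: queue=[G] q_used=0 → run G
t=6: queue=[G] q_used=1 → run G
t=7: queue=[G] q_used=0 → run G
t=8: queue=[G] q_used=1 → run G
t=9: queue=[G] q_used=0 → run G
t=10: queue=[G] q_used=1 → run G
t=11: (idle)

context switches = 4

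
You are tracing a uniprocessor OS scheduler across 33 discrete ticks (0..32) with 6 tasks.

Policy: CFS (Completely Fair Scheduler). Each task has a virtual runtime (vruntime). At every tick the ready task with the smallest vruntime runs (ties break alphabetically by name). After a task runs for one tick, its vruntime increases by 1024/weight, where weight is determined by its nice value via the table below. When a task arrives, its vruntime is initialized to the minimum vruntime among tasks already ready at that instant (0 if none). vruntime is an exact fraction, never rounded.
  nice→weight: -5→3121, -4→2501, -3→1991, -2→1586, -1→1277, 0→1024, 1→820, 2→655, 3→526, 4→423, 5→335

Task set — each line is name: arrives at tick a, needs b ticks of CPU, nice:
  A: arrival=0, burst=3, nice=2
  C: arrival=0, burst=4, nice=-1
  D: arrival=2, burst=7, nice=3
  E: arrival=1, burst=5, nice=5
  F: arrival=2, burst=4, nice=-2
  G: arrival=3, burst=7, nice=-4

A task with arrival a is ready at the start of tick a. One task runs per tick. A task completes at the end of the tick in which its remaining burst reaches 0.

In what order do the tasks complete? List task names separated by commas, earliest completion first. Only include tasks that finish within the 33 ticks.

completion order = F, C, G, A, D, E

t=0: vr[A=0 C=0] → run A
t=1: vr[A=1024/655 C=0 E=0] → run C
t=2: vr[A=1024/655 C=1024/1277 D=0 E=0 F=0] → run D
t=3: vr[A=1024/655 C=1024/1277 D=512/263 E=0 F=0 G=0] → run E
t=4: vr[A=1024/655 C=1024/1277 D=512/263 E=1024/335 F=0 G=0] → run F
t=5: vr[A=1024/655 C=1024/1277 D=512/263 E=1024/335 F=512/793 G=0] → run G
t=6: vr[A=1024/655 C=1024/1277 D=512/263 E=1024/335 F=512/793 G=1024/2501] → run G
t=7: vr[A=1024/655 C=1024/1277 D=512/263 E=1024/335 F=512/793 G=2048/2501] → run F
t=8: vr[A=1024/655 C=1024/1277 D=512/263 E=1024/335 F=1024/793 G=2048/2501] → run C
t=9: vr[A=1024/655 C=2048/1277 D=512/263 E=1024/335 F=1024/793 G=2048/2501] → run G
t=10: vr[A=1024/655 C=2048/1277 D=512/263 E=1024/335 F=1024/793 G=3072/2501] → run G
t=11: vr[A=1024/655 C=2048/1277 D=512/263 E=1024/335 F=1024/793 G=4096/2501] → run F
t=12: vr[A=1024/655 C=2048/1277 D=512/263 E=1024/335 F=1536/793 G=4096/2501] → run A
t=13: vr[A=2048/655 C=2048/1277 D=512/263 E=1024/335 F=1536/793 G=4096/2501] → run C
t=14: vr[A=2048/655 C=3072/1277 D=512/263 E=1024/335 F=1536/793 G=4096/2501] → run G
t=15: vr[A=2048/655 C=3072/1277 D=512/263 E=1024/335 F=1536/793 G=5120/2501] → run F
t=16: vr[A=2048/655 C=3072/1277 D=512/263 E=1024/335 G=5120/2501] → run D
t=17: vr[A=2048/655 C=3072/1277 D=1024/263 E=1024/335 G=5120/2501] → run G
t=18: vr[A=2048/655 C=3072/1277 D=1024/263 E=1024/335 G=6144/2501] → run C
t=19: vr[A=2048/655 D=1024/263 E=1024/335 G=6144/2501] → run G
t=20: vr[A=2048/655 D=1024/263 E=1024/335] → run E
t=21: vr[A=2048/655 D=1024/263 E=2048/335] → run A
t=22: vr[D=1024/263 E=2048/335] → run D
t=23: vr[D=1536/263 E=2048/335] → run D
t=24: vr[D=2048/263 E=2048/335] → run E
t=25: vr[D=2048/263 E=3072/335] → run D
t=26: vr[D=2560/263 E=3072/335] → run E
t=27: vr[D=2560/263 E=4096/335] → run D
t=28: vr[D=3072/263 E=4096/335] → run D
t=29: vr[E=4096/335] → run E
t=30: (idle)
t=31: (idle)
t=32: (idle)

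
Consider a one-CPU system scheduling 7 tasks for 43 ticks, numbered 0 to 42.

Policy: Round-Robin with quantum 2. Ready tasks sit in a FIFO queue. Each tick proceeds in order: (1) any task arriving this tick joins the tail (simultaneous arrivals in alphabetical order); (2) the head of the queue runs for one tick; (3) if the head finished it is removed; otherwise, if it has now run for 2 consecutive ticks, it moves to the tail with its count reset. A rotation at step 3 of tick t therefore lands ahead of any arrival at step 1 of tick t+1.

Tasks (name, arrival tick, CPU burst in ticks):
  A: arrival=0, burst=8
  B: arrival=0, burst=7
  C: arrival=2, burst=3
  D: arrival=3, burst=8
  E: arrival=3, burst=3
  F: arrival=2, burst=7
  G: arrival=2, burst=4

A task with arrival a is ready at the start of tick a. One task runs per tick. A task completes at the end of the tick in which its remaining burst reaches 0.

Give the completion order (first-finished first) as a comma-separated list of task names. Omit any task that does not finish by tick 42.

t=0: queue=[A,B] q_used=0 → run A
t=1: queue=[A,B] q_used=1 → run A
t=2: queue=[B,A,C,F,G] q_used=0 → run B
t=3: queue=[B,A,C,F,G,D,E] q_used=1 → run B
t=4: queue=[A,C,F,G,D,E,B] q_used=0 → run A
t=5: queue=[A,C,F,G,D,E,B] q_used=1 → run A
t=6: queue=[C,F,G,D,E,B,A] q_used=0 → run C
t=7: queue=[C,F,G,D,E,B,A] q_used=1 → run C
t=8: queue=[F,G,D,E,B,A,C] q_used=0 → run F
t=9: queue=[F,G,D,E,B,A,C] q_used=1 → run F
t=10: queue=[G,D,E,B,A,C,F] q_used=0 → run G
t=11: queue=[G,D,E,B,A,C,F] q_used=1 → run G
t=12: queue=[D,E,B,A,C,F,G] q_used=0 → run D
t=13: queue=[D,E,B,A,C,F,G] q_used=1 → run D
t=14: queue=[E,B,A,C,F,G,D] q_used=0 → run E
t=15: queue=[E,B,A,C,F,G,D] q_used=1 → run E
t=16: queue=[B,A,C,F,G,D,E] q_used=0 → run B
t=17: queue=[B,A,C,F,G,D,E] q_used=1 → run B
t=18: queue=[A,C,F,G,D,E,B] q_used=0 → run A
t=19: queue=[A,C,F,G,D,E,B] q_used=1 → run A
t=20: queue=[C,F,G,D,E,B,A] q_used=0 → run C
t=21: queue=[F,G,D,E,B,A] q_used=0 → run F
t=22: queue=[F,G,D,E,B,A] q_used=1 → run F
t=23: queue=[G,D,E,B,A,F] q_used=0 → run G
t=24: queue=[G,D,E,B,A,F] q_used=1 → run G
t=25: queue=[D,E,B,A,F] q_used=0 → run D
t=26: queue=[D,E,B,A,F] q_used=1 → run D
t=27: queue=[E,B,A,F,D] q_used=0 → run E
t=28: queue=[B,A,F,D] q_used=0 → run B
t=29: queue=[B,A,F,D] q_used=1 → run B
t=30: queue=[A,F,D,B] q_used=0 → run A
t=31: queue=[A,F,D,B] q_used=1 → run A
t=32: queue=[F,D,B] q_used=0 → run F
t=33: queue=[F,D,B] q_used=1 → run F
t=34: queue=[D,B,F] q_used=0 → run D
t=35: queue=[D,B,F] q_used=1 → run D
t=36: queue=[B,F,D] q_used=0 → run B
t=37: queue=[F,D] q_used=0 → run F
t=38: queue=[D] q_used=0 → run D
t=39: queue=[D] q_used=1 → run D
t=40: (idle)
t=41: (idle)
t=42: (idle)

completion order = C, G, E, A, B, F, D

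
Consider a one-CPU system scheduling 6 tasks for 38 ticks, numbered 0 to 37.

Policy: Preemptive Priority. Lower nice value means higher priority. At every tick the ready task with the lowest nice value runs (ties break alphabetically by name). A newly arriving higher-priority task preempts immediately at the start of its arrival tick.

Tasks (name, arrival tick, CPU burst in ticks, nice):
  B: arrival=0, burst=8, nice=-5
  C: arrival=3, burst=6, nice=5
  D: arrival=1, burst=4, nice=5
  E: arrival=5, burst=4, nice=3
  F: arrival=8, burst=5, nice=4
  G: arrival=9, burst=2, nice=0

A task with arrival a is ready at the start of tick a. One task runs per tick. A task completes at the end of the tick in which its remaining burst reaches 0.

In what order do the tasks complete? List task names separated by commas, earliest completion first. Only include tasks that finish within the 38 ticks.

t=0: ready={B} → run B
t=1: ready={B,D} → run B
t=2: ready={B,D} → run B
t=3: ready={B,C,D} → run B
t=4: ready={B,C,D} → run B
t=5: ready={B,C,D,E} → run B
t=6: ready={B,C,D,E} → run B
t=7: ready={B,C,D,E} → run B
t=8: ready={C,D,E,F} → run E
t=9: ready={C,D,E,F,G} → run G
t=10: ready={C,D,E,F,G} → run G
t=11: ready={C,D,E,F} → run E
t=12: ready={C,D,E,F} → run E
t=13: ready={C,D,E,F} → run E
t=14: ready={C,D,F} → run F
t=15: ready={C,D,F} → run F
t=16: ready={C,D,F} → run F
t=17: ready={C,D,F} → run F
t=18: ready={C,D,F} → run F
t=19: ready={C,D} → run C
t=20: ready={C,D} → run C
t=21: ready={C,D} → run C
t=22: ready={C,D} → run C
t=23: ready={C,D} → run C
t=24: ready={C,D} → run C
t=25: ready={D} → run D
t=26: ready={D} → run D
t=27: ready={D} → run D
t=28: ready={D} → run D
t=29: (idle)
t=30: (idle)
t=31: (idle)
t=32: (idle)
t=33: (idle)
t=34: (idle)
t=35: (idle)
t=36: (idle)
t=37: (idle)

completion order = B, G, E, F, C, D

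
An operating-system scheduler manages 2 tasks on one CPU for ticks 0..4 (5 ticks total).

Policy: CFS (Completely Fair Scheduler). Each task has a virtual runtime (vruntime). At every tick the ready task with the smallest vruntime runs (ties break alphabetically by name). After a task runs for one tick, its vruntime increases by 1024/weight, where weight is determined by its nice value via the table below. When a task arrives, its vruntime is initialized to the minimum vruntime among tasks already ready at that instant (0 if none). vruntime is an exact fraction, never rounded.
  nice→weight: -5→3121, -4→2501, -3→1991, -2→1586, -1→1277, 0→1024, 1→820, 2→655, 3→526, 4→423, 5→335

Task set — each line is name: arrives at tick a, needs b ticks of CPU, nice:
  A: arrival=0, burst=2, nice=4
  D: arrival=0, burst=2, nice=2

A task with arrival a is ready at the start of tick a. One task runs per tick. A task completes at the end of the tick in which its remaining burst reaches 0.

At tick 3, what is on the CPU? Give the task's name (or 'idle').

t=0: vr[A=0 D=0] → run A
t=1: vr[A=1024/423 D=0] → run D
t=2: vr[A=1024/423 D=1024/655] → run D
t=3: vr[A=1024/423] → run A
t=4: (idle)

running at tick 3 = A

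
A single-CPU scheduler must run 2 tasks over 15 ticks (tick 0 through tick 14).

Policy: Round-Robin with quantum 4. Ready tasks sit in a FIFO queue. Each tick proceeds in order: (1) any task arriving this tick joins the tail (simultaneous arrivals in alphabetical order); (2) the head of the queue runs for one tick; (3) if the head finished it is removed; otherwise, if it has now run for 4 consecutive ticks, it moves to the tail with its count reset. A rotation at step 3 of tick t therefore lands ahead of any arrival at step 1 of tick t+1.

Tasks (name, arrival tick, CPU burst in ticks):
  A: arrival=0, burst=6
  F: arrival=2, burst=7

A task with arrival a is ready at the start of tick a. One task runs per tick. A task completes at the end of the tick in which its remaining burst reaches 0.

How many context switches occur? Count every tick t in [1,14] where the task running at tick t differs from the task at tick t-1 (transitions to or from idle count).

t=0: queue=[A] q_used=0 → run A
t=1: queue=[A] q_used=1 → run A
t=2: queue=[A,F] q_used=2 → run A
t=3: queue=[A,F] q_used=3 → run A
t=4: queue=[F,A] q_used=0 → run F
t=5: queue=[F,A] q_used=1 → run F
t=6: queue=[F,A] q_used=2 → run F
t=7: queue=[F,A] q_used=3 → run F
t=8: queue=[A,F] q_used=0 → run A
t=9: queue=[A,F] q_used=1 → run A
t=10: queue=[F] q_used=0 → run F
t=11: queue=[F] q_used=1 → run F
t=12: queue=[F] q_used=2 → run F
t=13: (idle)
t=14: (idle)

context switches = 4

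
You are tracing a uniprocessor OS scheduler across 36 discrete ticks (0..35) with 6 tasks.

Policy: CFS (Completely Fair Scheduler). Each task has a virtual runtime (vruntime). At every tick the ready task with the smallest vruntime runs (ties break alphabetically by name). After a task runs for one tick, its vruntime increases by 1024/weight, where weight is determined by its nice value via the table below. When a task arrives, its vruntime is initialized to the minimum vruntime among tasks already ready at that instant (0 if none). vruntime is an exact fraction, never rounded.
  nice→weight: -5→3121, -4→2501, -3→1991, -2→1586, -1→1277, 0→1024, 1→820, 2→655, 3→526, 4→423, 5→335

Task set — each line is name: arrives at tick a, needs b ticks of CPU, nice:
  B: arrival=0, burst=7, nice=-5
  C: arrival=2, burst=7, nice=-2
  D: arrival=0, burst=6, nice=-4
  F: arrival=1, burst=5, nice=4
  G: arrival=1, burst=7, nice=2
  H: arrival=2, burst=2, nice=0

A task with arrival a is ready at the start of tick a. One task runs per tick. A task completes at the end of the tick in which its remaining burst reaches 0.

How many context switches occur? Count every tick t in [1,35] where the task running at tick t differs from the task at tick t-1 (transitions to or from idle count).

t=0: vr[B=0 D=0] → run B
t=1: vr[B=1024/3121 D=0 F=0 G=0] → run D
t=2: vr[B=1024/3121 C=0 D=1024/2501 F=0 G=0 H=0] → run C
t=3: vr[B=1024/3121 C=512/793 D=1024/2501 F=0 G=0 H=0] → run F
t=4: vr[B=1024/3121 C=512/793 D=1024/2501 F=1024/423 G=0 H=0] → run G
t=5: vr[B=1024/3121 C=512/793 D=1024/2501 F=1024/423 G=1024/655 H=0] → run H
t=6: vr[B=1024/3121 C=512/793 D=1024/2501 F=1024/423 G=1024/655 H=1] → run B
t=7: vr[B=2048/3121 C=512/793 D=1024/2501 F=1024/423 G=1024/655 H=1] → run D
t=8: vr[B=2048/3121 C=512/793 D=2048/2501 F=1024/423 G=1024/655 H=1] → run C
t=9: vr[B=2048/3121 C=1024/793 D=2048/2501 F=1024/423 G=1024/655 H=1] → run B
t=10: vr[B=3072/3121 C=1024/793 D=2048/2501 F=1024/423 G=1024/655 H=1] → run D
t=11: vr[B=3072/3121 C=1024/793 D=3072/2501 F=1024/423 G=1024/655 H=1] → run B
t=12: vr[B=4096/3121 C=1024/793 D=3072/2501 F=1024/423 G=1024/655 H=1] → run H
t=13: vr[B=4096/3121 C=1024/793 D=3072/2501 F=1024/423 G=1024/655] → run D
t=14: vr[B=4096/3121 C=1024/793 D=4096/2501 F=1024/423 G=1024/655] → run C
t=15: vr[B=4096/3121 C=1536/793 D=4096/2501 F=1024/423 G=1024/655] → run B
t=16: vr[B=5120/3121 C=1536/793 D=4096/2501 F=1024/423 G=1024/655] → run G
t=17: vr[B=5120/3121 C=1536/793 D=4096/2501 F=1024/423 G=2048/655] → run D
t=18: vr[B=5120/3121 C=1536/793 D=5120/2501 F=1024/423 G=2048/655] → run B
t=19: vr[B=6144/3121 C=1536/793 D=5120/2501 F=1024/423 G=2048/655] → run C
t=20: vr[B=6144/3121 C=2048/793 D=5120/2501 F=1024/423 G=2048/655] → run B
t=21: vr[C=2048/793 D=5120/2501 F=1024/423 G=2048/655] → run D
t=22: vr[C=2048/793 F=1024/423 G=2048/655] → run F
t=23: vr[C=2048/793 F=2048/423 G=2048/655] → run C
t=24: vr[C=2560/793 F=2048/423 G=2048/655] → run G
t=25: vr[C=2560/793 F=2048/423 G=3072/655] → run C
t=26: vr[C=3072/793 F=2048/423 G=3072/655] → run C
t=27: vr[F=2048/423 G=3072/655] → run G
t=28: vr[F=2048/423 G=4096/655] → run F
t=29: vr[F=1024/141 G=4096/655] → run G
t=30: vr[F=1024/141 G=1024/131] → run F
t=31: vr[F=4096/423 G=1024/131] → run G
t=32: vr[F=4096/423 G=6144/655] → run G
t=33: vr[F=4096/423] → run F
t=34: (idle)
t=35: (idle)

context switches = 32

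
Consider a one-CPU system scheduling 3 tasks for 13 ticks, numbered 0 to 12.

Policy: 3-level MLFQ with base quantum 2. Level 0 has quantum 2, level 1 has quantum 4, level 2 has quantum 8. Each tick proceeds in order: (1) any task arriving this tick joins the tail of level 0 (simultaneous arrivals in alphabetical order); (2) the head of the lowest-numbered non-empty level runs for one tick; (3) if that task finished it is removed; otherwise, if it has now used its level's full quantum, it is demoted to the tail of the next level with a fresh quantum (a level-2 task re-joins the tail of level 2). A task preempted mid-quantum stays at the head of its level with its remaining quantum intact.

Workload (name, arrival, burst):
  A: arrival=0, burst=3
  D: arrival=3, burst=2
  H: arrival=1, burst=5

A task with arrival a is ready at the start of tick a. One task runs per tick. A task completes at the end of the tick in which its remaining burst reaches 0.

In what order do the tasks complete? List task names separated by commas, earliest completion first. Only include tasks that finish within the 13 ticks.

completion order = D, A, H

t=0: L0/L1/L2 = A/-/- → run A
t=1: L0/L1/L2 = AH/-/- → run A
t=2: L0/L1/L2 = H/A/- → run H
t=3: L0/L1/L2 = HD/A/- → run H
t=4: L0/L1/L2 = D/AH/- → run D
t=5: L0/L1/L2 = D/AH/- → run D
t=6: L0/L1/L2 = -/AH/- → run A
t=7: L0/L1/L2 = -/H/- → run H
t=8: L0/L1/L2 = -/H/- → run H
t=9: L0/L1/L2 = -/H/- → run H
t=10: (idle)
t=11: (idle)
t=12: (idle)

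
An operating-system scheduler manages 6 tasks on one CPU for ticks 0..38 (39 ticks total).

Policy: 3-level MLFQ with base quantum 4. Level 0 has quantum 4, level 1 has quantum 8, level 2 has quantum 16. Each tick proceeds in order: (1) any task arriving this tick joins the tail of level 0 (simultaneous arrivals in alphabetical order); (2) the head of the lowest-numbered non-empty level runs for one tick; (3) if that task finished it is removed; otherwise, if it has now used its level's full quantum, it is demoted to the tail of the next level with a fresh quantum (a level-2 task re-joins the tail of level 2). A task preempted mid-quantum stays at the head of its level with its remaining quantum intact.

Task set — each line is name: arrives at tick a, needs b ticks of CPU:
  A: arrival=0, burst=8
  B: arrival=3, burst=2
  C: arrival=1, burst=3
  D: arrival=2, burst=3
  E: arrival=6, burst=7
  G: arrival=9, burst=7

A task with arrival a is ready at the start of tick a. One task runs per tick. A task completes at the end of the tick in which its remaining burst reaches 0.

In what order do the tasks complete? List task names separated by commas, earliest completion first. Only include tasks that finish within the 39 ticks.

t=0: L0/L1/L2 = A/-/- → run A
t=1: L0/L1/L2 = AC/-/- → run A
t=2: L0/L1/L2 = ACD/-/- → run A
t=3: L0/L1/L2 = ACDB/-/- → run A
t=4: L0/L1/L2 = CDB/A/- → run C
t=5: L0/L1/L2 = CDB/A/- → run C
t=6: L0/L1/L2 = CDBE/A/- → run C
t=7: L0/L1/L2 = DBE/A/- → run D
t=8: L0/L1/L2 = DBE/A/- → run D
t=9: L0/L1/L2 = DBEG/A/- → run D
t=10: L0/L1/L2 = BEG/A/- → run B
t=11: L0/L1/L2 = BEG/A/- → run B
t=12: L0/L1/L2 = EG/A/- → run E
t=13: L0/L1/L2 = EG/A/- → run E
t=14: L0/L1/L2 = EG/A/- → run E
t=15: L0/L1/L2 = EG/A/- → run E
t=16: L0/L1/L2 = G/AE/- → run G
t=17: L0/L1/L2 = G/AE/- → run G
t=18: L0/L1/L2 = G/AE/- → run G
t=19: L0/L1/L2 = G/AE/- → run G
t=20: L0/L1/L2 = -/AEG/- → run A
t=21: L0/L1/L2 = -/AEG/- → run A
t=22: L0/L1/L2 = -/AEG/- → run A
t=23: L0/L1/L2 = -/AEG/- → run A
t=24: L0/L1/L2 = -/EG/- → run E
t=25: L0/L1/L2 = -/EG/- → run E
t=26: L0/L1/L2 = -/EG/- → run E
t=27: L0/L1/L2 = -/G/- → run G
t=28: L0/L1/L2 = -/G/- → run G
t=29: L0/L1/L2 = -/G/- → run G
t=30: (idle)
t=31: (idle)
t=32: (idle)
t=33: (idle)
t=34: (idle)
t=35: (idle)
t=36: (idle)
t=37: (idle)
t=38: (idle)

completion order = C, D, B, A, E, G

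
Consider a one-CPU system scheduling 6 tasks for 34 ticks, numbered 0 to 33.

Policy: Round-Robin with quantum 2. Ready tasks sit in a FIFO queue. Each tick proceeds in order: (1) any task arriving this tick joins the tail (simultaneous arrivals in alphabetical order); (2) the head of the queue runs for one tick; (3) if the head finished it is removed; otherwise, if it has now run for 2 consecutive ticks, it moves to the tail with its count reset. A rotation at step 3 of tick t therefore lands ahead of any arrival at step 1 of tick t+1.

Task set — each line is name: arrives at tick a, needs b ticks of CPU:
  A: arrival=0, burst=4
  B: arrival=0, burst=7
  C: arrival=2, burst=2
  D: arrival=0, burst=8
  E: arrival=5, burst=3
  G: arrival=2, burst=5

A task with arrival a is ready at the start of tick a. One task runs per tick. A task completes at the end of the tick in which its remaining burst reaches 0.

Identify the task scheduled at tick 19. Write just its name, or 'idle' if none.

running at tick 19 = G

t=0: queue=[A,B,D] q_used=0 → run A
t=1: queue=[A,B,D] q_used=1 → run A
t=2: queue=[B,D,A,C,G] q_used=0 → run B
t=3: queue=[B,D,A,C,G] q_used=1 → run B
t=4: queue=[D,A,C,G,B] q_used=0 → run D
t=5: queue=[D,A,C,G,B,E] q_used=1 → run D
t=6: queue=[A,C,G,B,E,D] q_used=0 → run A
t=7: queue=[A,C,G,B,E,D] q_used=1 → run A
t=8: queue=[C,G,B,E,D] q_used=0 → run C
t=9: queue=[C,G,B,E,D] q_used=1 → run C
t=10: queue=[G,B,E,D] q_used=0 → run G
t=11: queue=[G,B,E,D] q_used=1 → run G
t=12: queue=[B,E,D,G] q_used=0 → run B
t=13: queue=[B,E,D,G] q_used=1 → run B
t=14: queue=[E,D,G,B] q_used=0 → run E
t=15: queue=[E,D,G,B] q_used=1 → run E
t=16: queue=[D,G,B,E] q_used=0 → run D
t=17: queue=[D,G,B,E] q_used=1 → run D
t=18: queue=[G,B,E,D] q_used=0 → run G
t=19: queue=[G,B,E,D] q_used=1 → run G
t=20: queue=[B,E,D,G] q_used=0 → run B
t=21: queue=[B,E,D,G] q_used=1 → run B
t=22: queue=[E,D,G,B] q_used=0 → run E
t=23: queue=[D,G,B] q_used=0 → run D
t=24: queue=[D,G,B] q_used=1 → run D
t=25: queue=[G,B,D] q_used=0 → run G
t=26: queue=[B,D] q_used=0 → run B
t=27: queue=[D] q_used=0 → run D
t=28: queue=[D] q_used=1 → run D
t=29: (idle)
t=30: (idle)
t=31: (idle)
t=32: (idle)
t=33: (idle)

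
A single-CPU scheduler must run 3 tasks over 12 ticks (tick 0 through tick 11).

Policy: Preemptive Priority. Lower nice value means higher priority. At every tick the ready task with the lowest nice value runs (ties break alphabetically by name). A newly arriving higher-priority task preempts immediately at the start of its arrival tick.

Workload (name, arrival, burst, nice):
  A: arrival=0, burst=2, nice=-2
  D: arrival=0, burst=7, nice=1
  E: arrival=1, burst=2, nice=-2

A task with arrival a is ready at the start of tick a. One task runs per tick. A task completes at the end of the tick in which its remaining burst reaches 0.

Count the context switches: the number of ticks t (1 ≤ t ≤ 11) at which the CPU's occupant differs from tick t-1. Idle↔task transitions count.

t=0: ready={A,D} → run A
t=1: ready={A,D,E} → run A
t=2: ready={D,E} → run E
t=3: ready={D,E} → run E
t=4: ready={D} → run D
t=5: ready={D} → run D
t=6: ready={D} → run D
t=7: ready={D} → run D
t=8: ready={D} → run D
t=9: ready={D} → run D
t=10: ready={D} → run D
t=11: (idle)

context switches = 3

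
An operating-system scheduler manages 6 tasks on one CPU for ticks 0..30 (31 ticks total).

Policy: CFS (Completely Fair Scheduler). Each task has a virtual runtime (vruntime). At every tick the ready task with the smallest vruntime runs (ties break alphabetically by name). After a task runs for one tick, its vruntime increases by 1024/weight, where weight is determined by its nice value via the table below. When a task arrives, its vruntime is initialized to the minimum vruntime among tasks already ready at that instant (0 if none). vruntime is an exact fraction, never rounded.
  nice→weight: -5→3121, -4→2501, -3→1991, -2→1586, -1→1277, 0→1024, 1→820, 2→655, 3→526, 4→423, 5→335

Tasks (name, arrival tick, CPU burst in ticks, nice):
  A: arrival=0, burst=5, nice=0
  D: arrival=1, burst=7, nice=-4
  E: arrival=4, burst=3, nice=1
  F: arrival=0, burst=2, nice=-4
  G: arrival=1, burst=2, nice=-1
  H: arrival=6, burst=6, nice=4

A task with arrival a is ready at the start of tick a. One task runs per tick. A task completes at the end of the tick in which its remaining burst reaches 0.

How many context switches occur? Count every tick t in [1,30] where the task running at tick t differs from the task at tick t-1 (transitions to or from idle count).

context switches = 19

t=0: vr[A=0 F=0] → run A
t=1: vr[A=1 D=0 F=0 G=0] → run D
t=2: vr[A=1 D=1024/2501 F=0 G=0] → run F
t=3: vr[A=1 D=1024/2501 F=1024/2501 G=0] → run G
t=4: vr[A=1 D=1024/2501 E=1024/2501 F=1024/2501 G=1024/1277] → run D
t=5: vr[A=1 D=2048/2501 E=1024/2501 F=1024/2501 G=1024/1277] → run E
t=6: vr[A=1 D=2048/2501 E=20736/12505 F=1024/2501 G=1024/1277 H=1024/2501] → run F
t=7: vr[A=1 D=2048/2501 E=20736/12505 G=1024/1277 H=1024/2501] → run H
t=8: vr[A=1 D=2048/2501 E=20736/12505 G=1024/1277 H=2994176/1057923] → run G
t=9: vr[A=1 D=2048/2501 E=20736/12505 H=2994176/1057923] → run D
t=10: vr[A=1 D=3072/2501 E=20736/12505 H=2994176/1057923] → run A
t=11: vr[A=2 D=3072/2501 E=20736/12505 H=2994176/1057923] → run D
t=12: vr[A=2 D=4096/2501 E=20736/12505 H=2994176/1057923] → run D
t=13: vr[A=2 D=5120/2501 E=20736/12505 H=2994176/1057923] → run E
t=14: vr[A=2 D=5120/2501 E=36352/12505 H=2994176/1057923] → run A
t=15: vr[A=3 D=5120/2501 E=36352/12505 H=2994176/1057923] → run D
t=16: vr[A=3 D=6144/2501 E=36352/12505 H=2994176/1057923] → run D
t=17: vr[A=3 E=36352/12505 H=2994176/1057923] → run H
t=18: vr[A=3 E=36352/12505 H=5555200/1057923] → run E
t=19: vr[A=3 H=5555200/1057923] → run A
t=20: vr[A=4 H=5555200/1057923] → run A
t=21: vr[H=5555200/1057923] → run H
t=22: vr[H=2705408/352641] → run H
t=23: vr[H=10677248/1057923] → run H
t=24: vr[H=13238272/1057923] → run H
t=25: (idle)
t=26: (idle)
t=27: (idle)
t=28: (idle)
t=29: (idle)
t=30: (idle)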